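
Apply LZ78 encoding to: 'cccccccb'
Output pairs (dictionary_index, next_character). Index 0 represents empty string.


LZ78 encoding steps:
Dictionary: {0: ''}
Step 1: w='' (idx 0), next='c' -> output (0, 'c'), add 'c' as idx 1
Step 2: w='c' (idx 1), next='c' -> output (1, 'c'), add 'cc' as idx 2
Step 3: w='cc' (idx 2), next='c' -> output (2, 'c'), add 'ccc' as idx 3
Step 4: w='c' (idx 1), next='b' -> output (1, 'b'), add 'cb' as idx 4


Encoded: [(0, 'c'), (1, 'c'), (2, 'c'), (1, 'b')]


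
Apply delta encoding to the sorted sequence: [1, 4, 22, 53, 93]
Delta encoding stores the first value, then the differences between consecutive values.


First value: 1
Deltas:
  4 - 1 = 3
  22 - 4 = 18
  53 - 22 = 31
  93 - 53 = 40


Delta encoded: [1, 3, 18, 31, 40]


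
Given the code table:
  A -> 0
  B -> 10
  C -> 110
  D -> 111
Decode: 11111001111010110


Decoding:
111 -> D
110 -> C
0 -> A
111 -> D
10 -> B
10 -> B
110 -> C


Result: DCADBBC


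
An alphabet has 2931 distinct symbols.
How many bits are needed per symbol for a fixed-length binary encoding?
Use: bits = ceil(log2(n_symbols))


log2(2931) = 11.5172
Bracket: 2^11 = 2048 < 2931 <= 2^12 = 4096
So ceil(log2(2931)) = 12

bits = ceil(log2(2931)) = ceil(11.5172) = 12 bits


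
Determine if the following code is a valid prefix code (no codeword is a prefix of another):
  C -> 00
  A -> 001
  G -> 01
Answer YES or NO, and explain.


Checking each pair (does one codeword prefix another?):
  C='00' vs A='001': prefix -- VIOLATION

NO -- this is NOT a valid prefix code. C (00) is a prefix of A (001).


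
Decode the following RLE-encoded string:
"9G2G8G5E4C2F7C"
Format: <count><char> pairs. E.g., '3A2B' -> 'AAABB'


Expanding each <count><char> pair:
  9G -> 'GGGGGGGGG'
  2G -> 'GG'
  8G -> 'GGGGGGGG'
  5E -> 'EEEEE'
  4C -> 'CCCC'
  2F -> 'FF'
  7C -> 'CCCCCCC'

Decoded = GGGGGGGGGGGGGGGGGGGEEEEECCCCFFCCCCCCC


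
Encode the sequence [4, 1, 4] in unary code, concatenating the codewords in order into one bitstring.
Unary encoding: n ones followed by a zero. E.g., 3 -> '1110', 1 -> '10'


Encode each number as n ones followed by a terminating 0:
  4 -> 11110 (5 bits)
  1 -> 10 (2 bits)
  4 -> 11110 (5 bits)
Total length = 5 + 2 + 5 = 12 bits.

Unary([4, 1, 4]) = 111101011110 (12 bits)


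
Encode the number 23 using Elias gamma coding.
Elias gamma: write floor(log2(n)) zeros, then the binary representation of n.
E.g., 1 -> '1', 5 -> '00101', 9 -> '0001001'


num_bits = floor(log2(23)) + 1 = 5
leading_zeros = num_bits - 1 = 4
binary(23) = 10111

Elias gamma(23) = '0000' + '10111' = 000010111 (9 bits)


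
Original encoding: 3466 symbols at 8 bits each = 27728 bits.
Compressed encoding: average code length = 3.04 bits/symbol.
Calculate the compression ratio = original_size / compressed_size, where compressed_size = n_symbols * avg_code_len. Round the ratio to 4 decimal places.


original_size = n_symbols * orig_bits = 3466 * 8 = 27728 bits
compressed_size = n_symbols * avg_code_len = 3466 * 3.04 = 10536.64 bits
ratio = original_size / compressed_size = 27728 / 10536.64 = 2.6316

Compression ratio = 2.6316


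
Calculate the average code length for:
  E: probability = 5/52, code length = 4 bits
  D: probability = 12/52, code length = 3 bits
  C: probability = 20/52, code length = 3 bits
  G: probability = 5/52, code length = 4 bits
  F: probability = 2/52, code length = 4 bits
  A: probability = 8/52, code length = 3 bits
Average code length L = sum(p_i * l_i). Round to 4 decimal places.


Weighted contributions p_i * l_i:
  E: (5/52) * 4 = 20/52
  D: (12/52) * 3 = 36/52
  C: (20/52) * 3 = 60/52
  G: (5/52) * 4 = 20/52
  F: (2/52) * 4 = 8/52
  A: (8/52) * 3 = 24/52
Sum = (20 + 36 + 60 + 20 + 8 + 24)/52 = 168/52

L = 168/52 = 3.2308 bits/symbol


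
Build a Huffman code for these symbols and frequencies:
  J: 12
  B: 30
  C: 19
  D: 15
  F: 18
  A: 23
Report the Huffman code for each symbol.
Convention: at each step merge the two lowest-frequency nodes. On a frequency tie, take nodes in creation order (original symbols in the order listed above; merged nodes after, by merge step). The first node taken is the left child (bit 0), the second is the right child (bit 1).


Huffman tree construction:
Step 1: Merge J(12) + D(15) = 27
Step 2: Merge F(18) + C(19) = 37
Step 3: Merge A(23) + (J+D)(27) = 50
Step 4: Merge B(30) + (F+C)(37) = 67
Step 5: Merge (A+(J+D))(50) + (B+(F+C))(67) = 117
Read each symbol's code off the tree from the root (left child = 0, right child = 1).

Codes:
  J: 010 (length 3)
  B: 10 (length 2)
  C: 111 (length 3)
  D: 011 (length 3)
  F: 110 (length 3)
  A: 00 (length 2)
Average code length: 298/117 = 2.5470 bits/symbol


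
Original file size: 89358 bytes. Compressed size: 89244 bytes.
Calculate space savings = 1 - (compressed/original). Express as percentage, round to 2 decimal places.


ratio = compressed/original = 89244/89358 = 0.998724
savings = 1 - ratio = 1 - 0.998724 = 0.001276
as a percentage: 0.001276 * 100 = 0.13%

Space savings = 1 - 89244/89358 = 0.13%


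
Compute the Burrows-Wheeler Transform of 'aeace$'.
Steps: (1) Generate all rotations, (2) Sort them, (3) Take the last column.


Rotations (sorted):
  0: $aeace -> last char: e
  1: ace$ae -> last char: e
  2: aeace$ -> last char: $
  3: ce$aea -> last char: a
  4: e$aeac -> last char: c
  5: eace$a -> last char: a


BWT = ee$aca


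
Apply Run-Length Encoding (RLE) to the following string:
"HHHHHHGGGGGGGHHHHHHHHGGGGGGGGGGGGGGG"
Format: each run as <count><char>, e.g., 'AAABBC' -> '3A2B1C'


Scanning runs left to right:
  i=0: run of 'H' x 6 -> '6H'
  i=6: run of 'G' x 7 -> '7G'
  i=13: run of 'H' x 8 -> '8H'
  i=21: run of 'G' x 15 -> '15G'

RLE = 6H7G8H15G


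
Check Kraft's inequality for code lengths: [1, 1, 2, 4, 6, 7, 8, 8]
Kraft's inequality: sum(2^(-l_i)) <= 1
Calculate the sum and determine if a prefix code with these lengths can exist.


Sum = 2^(-1) + 2^(-1) + 2^(-2) + 2^(-4) + 2^(-6) + 2^(-7) + 2^(-8) + 2^(-8)
    = 0.5 + 0.5 + 0.25 + 0.0625 + 0.015625 + 0.0078125 + 0.00390625 + 0.00390625
    = 344/256 = 1.34375
Since 1.34375 > 1, Kraft's inequality is NOT satisfied.
A prefix code with these lengths CANNOT exist.

Kraft sum = 1.34375. Not satisfied.


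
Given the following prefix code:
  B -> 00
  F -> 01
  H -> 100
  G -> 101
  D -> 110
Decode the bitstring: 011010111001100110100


Decoding step by step:
Bits 01 -> F
Bits 101 -> G
Bits 01 -> F
Bits 110 -> D
Bits 01 -> F
Bits 100 -> H
Bits 110 -> D
Bits 100 -> H


Decoded message: FGFDFHDH


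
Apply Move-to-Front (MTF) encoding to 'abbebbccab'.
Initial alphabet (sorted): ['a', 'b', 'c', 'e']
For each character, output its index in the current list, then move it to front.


MTF encoding:
'a': index 0 in ['a', 'b', 'c', 'e'] -> ['a', 'b', 'c', 'e']
'b': index 1 in ['a', 'b', 'c', 'e'] -> ['b', 'a', 'c', 'e']
'b': index 0 in ['b', 'a', 'c', 'e'] -> ['b', 'a', 'c', 'e']
'e': index 3 in ['b', 'a', 'c', 'e'] -> ['e', 'b', 'a', 'c']
'b': index 1 in ['e', 'b', 'a', 'c'] -> ['b', 'e', 'a', 'c']
'b': index 0 in ['b', 'e', 'a', 'c'] -> ['b', 'e', 'a', 'c']
'c': index 3 in ['b', 'e', 'a', 'c'] -> ['c', 'b', 'e', 'a']
'c': index 0 in ['c', 'b', 'e', 'a'] -> ['c', 'b', 'e', 'a']
'a': index 3 in ['c', 'b', 'e', 'a'] -> ['a', 'c', 'b', 'e']
'b': index 2 in ['a', 'c', 'b', 'e'] -> ['b', 'a', 'c', 'e']


Output: [0, 1, 0, 3, 1, 0, 3, 0, 3, 2]


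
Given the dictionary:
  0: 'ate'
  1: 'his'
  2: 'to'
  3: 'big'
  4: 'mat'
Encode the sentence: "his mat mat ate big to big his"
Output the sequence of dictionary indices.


Look up each word in the dictionary:
  'his' -> 1
  'mat' -> 4
  'mat' -> 4
  'ate' -> 0
  'big' -> 3
  'to' -> 2
  'big' -> 3
  'his' -> 1

Encoded: [1, 4, 4, 0, 3, 2, 3, 1]


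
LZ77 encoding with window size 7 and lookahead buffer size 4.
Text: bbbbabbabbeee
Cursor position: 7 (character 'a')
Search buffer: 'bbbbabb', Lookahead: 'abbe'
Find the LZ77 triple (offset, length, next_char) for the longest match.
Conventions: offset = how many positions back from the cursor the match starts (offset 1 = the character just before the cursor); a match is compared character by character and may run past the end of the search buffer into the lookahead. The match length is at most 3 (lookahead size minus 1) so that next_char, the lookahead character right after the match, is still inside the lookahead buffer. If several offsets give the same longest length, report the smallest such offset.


Try each offset into the search buffer:
  offset=1 (pos 6, char 'b'): match length 0
  offset=2 (pos 5, char 'b'): match length 0
  offset=3 (pos 4, char 'a'): match length 3
  offset=4 (pos 3, char 'b'): match length 0
  offset=5 (pos 2, char 'b'): match length 0
  offset=6 (pos 1, char 'b'): match length 0
  offset=7 (pos 0, char 'b'): match length 0
Longest match has length 3 at offset 3.
next_char = character at position 7 + 3 = 10 -> 'e'

Best match: offset=3, length=3 (matching 'abb' starting at position 4)
LZ77 triple: (3, 3, 'e')


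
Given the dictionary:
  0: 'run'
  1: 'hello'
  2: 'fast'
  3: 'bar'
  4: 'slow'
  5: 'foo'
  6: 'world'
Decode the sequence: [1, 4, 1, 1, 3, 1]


Look up each index in the dictionary:
  1 -> 'hello'
  4 -> 'slow'
  1 -> 'hello'
  1 -> 'hello'
  3 -> 'bar'
  1 -> 'hello'

Decoded: "hello slow hello hello bar hello"


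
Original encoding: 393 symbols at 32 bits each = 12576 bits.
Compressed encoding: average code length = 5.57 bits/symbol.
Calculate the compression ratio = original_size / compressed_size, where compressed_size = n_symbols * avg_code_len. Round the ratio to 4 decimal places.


original_size = n_symbols * orig_bits = 393 * 32 = 12576 bits
compressed_size = n_symbols * avg_code_len = 393 * 5.57 = 2189.01 bits
ratio = original_size / compressed_size = 12576 / 2189.01 = 5.7451

Compression ratio = 5.7451


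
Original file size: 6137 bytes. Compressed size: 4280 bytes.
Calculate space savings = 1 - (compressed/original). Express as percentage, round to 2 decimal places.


ratio = compressed/original = 4280/6137 = 0.697409
savings = 1 - ratio = 1 - 0.697409 = 0.302591
as a percentage: 0.302591 * 100 = 30.26%

Space savings = 1 - 4280/6137 = 30.26%


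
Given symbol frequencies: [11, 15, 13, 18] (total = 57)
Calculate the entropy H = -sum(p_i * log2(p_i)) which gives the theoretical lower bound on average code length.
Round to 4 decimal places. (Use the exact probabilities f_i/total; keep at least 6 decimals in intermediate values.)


Per-symbol terms -p_i * log2(p_i) with p_i = f_i/57:
  p = 11/57 = 0.192982: log2(p) = -2.373458, -p*log2(p) = 0.458036
  p = 15/57 = 0.263158: log2(p) = -1.925999, -p*log2(p) = 0.506842
  p = 13/57 = 0.228070: log2(p) = -2.132450, -p*log2(p) = 0.486348
  p = 18/57 = 0.315789: log2(p) = -1.662965, -p*log2(p) = 0.525147
H = 0.458036 + 0.506842 + 0.486348 + 0.525147 = 1.976373

H = 1.9764 bits/symbol


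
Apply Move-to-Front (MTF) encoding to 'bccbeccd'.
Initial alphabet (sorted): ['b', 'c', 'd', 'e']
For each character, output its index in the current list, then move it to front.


MTF encoding:
'b': index 0 in ['b', 'c', 'd', 'e'] -> ['b', 'c', 'd', 'e']
'c': index 1 in ['b', 'c', 'd', 'e'] -> ['c', 'b', 'd', 'e']
'c': index 0 in ['c', 'b', 'd', 'e'] -> ['c', 'b', 'd', 'e']
'b': index 1 in ['c', 'b', 'd', 'e'] -> ['b', 'c', 'd', 'e']
'e': index 3 in ['b', 'c', 'd', 'e'] -> ['e', 'b', 'c', 'd']
'c': index 2 in ['e', 'b', 'c', 'd'] -> ['c', 'e', 'b', 'd']
'c': index 0 in ['c', 'e', 'b', 'd'] -> ['c', 'e', 'b', 'd']
'd': index 3 in ['c', 'e', 'b', 'd'] -> ['d', 'c', 'e', 'b']


Output: [0, 1, 0, 1, 3, 2, 0, 3]


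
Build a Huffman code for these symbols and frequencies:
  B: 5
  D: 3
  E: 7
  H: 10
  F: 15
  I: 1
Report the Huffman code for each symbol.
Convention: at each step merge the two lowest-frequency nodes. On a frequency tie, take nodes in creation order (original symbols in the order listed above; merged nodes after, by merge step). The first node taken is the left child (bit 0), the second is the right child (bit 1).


Huffman tree construction:
Step 1: Merge I(1) + D(3) = 4
Step 2: Merge (I+D)(4) + B(5) = 9
Step 3: Merge E(7) + ((I+D)+B)(9) = 16
Step 4: Merge H(10) + F(15) = 25
Step 5: Merge (E+((I+D)+B))(16) + (H+F)(25) = 41
Read each symbol's code off the tree from the root (left child = 0, right child = 1).

Codes:
  B: 011 (length 3)
  D: 0101 (length 4)
  E: 00 (length 2)
  H: 10 (length 2)
  F: 11 (length 2)
  I: 0100 (length 4)
Average code length: 95/41 = 2.3171 bits/symbol


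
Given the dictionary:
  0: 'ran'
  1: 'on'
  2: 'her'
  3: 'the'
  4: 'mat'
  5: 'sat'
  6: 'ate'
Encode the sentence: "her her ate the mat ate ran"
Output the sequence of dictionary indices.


Look up each word in the dictionary:
  'her' -> 2
  'her' -> 2
  'ate' -> 6
  'the' -> 3
  'mat' -> 4
  'ate' -> 6
  'ran' -> 0

Encoded: [2, 2, 6, 3, 4, 6, 0]


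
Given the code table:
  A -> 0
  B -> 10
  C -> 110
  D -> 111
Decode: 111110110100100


Decoding:
111 -> D
110 -> C
110 -> C
10 -> B
0 -> A
10 -> B
0 -> A


Result: DCCBABA


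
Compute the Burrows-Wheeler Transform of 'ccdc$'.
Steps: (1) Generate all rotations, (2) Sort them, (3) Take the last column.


Rotations (sorted):
  0: $ccdc -> last char: c
  1: c$ccd -> last char: d
  2: ccdc$ -> last char: $
  3: cdc$c -> last char: c
  4: dc$cc -> last char: c


BWT = cd$cc


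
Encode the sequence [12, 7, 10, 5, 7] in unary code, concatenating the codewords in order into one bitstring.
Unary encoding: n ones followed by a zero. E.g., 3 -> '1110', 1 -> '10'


Encode each number as n ones followed by a terminating 0:
  12 -> 1111111111110 (13 bits)
  7 -> 11111110 (8 bits)
  10 -> 11111111110 (11 bits)
  5 -> 111110 (6 bits)
  7 -> 11111110 (8 bits)
Total length = 13 + 8 + 11 + 6 + 8 = 46 bits.

Unary([12, 7, 10, 5, 7]) = 1111111111110111111101111111111011111011111110 (46 bits)


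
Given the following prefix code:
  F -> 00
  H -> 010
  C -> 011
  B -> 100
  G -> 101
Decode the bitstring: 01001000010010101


Decoding step by step:
Bits 010 -> H
Bits 010 -> H
Bits 00 -> F
Bits 010 -> H
Bits 010 -> H
Bits 101 -> G


Decoded message: HHFHHG


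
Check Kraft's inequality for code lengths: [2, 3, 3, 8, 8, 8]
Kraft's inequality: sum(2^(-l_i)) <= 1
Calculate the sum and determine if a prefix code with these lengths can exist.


Sum = 2^(-2) + 2^(-3) + 2^(-3) + 2^(-8) + 2^(-8) + 2^(-8)
    = 0.25 + 0.125 + 0.125 + 0.00390625 + 0.00390625 + 0.00390625
    = 131/256 = 0.51171875
Since 0.51171875 <= 1, Kraft's inequality IS satisfied.
A prefix code with these lengths CAN exist.

Kraft sum = 0.51171875. Satisfied.


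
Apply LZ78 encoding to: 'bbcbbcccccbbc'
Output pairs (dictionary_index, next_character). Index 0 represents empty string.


LZ78 encoding steps:
Dictionary: {0: ''}
Step 1: w='' (idx 0), next='b' -> output (0, 'b'), add 'b' as idx 1
Step 2: w='b' (idx 1), next='c' -> output (1, 'c'), add 'bc' as idx 2
Step 3: w='b' (idx 1), next='b' -> output (1, 'b'), add 'bb' as idx 3
Step 4: w='' (idx 0), next='c' -> output (0, 'c'), add 'c' as idx 4
Step 5: w='c' (idx 4), next='c' -> output (4, 'c'), add 'cc' as idx 5
Step 6: w='cc' (idx 5), next='b' -> output (5, 'b'), add 'ccb' as idx 6
Step 7: w='bc' (idx 2), end of input -> output (2, '')


Encoded: [(0, 'b'), (1, 'c'), (1, 'b'), (0, 'c'), (4, 'c'), (5, 'b'), (2, '')]


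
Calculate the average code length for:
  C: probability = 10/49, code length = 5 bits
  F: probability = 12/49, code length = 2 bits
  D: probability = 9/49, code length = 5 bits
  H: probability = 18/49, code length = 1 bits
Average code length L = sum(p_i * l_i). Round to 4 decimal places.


Weighted contributions p_i * l_i:
  C: (10/49) * 5 = 50/49
  F: (12/49) * 2 = 24/49
  D: (9/49) * 5 = 45/49
  H: (18/49) * 1 = 18/49
Sum = (50 + 24 + 45 + 18)/49 = 137/49

L = 137/49 = 2.7959 bits/symbol


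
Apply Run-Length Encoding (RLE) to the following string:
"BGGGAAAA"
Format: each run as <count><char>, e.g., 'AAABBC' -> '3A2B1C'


Scanning runs left to right:
  i=0: run of 'B' x 1 -> '1B'
  i=1: run of 'G' x 3 -> '3G'
  i=4: run of 'A' x 4 -> '4A'

RLE = 1B3G4A


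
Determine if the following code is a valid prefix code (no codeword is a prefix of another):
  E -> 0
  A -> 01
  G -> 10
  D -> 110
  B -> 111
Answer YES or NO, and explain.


Checking each pair (does one codeword prefix another?):
  E='0' vs A='01': prefix -- VIOLATION

NO -- this is NOT a valid prefix code. E (0) is a prefix of A (01).


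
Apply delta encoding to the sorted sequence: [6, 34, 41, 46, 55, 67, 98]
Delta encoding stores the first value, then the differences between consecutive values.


First value: 6
Deltas:
  34 - 6 = 28
  41 - 34 = 7
  46 - 41 = 5
  55 - 46 = 9
  67 - 55 = 12
  98 - 67 = 31


Delta encoded: [6, 28, 7, 5, 9, 12, 31]


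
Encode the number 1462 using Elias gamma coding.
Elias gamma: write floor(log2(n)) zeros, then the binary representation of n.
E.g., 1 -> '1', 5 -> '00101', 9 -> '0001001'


num_bits = floor(log2(1462)) + 1 = 11
leading_zeros = num_bits - 1 = 10
binary(1462) = 10110110110

Elias gamma(1462) = '0000000000' + '10110110110' = 000000000010110110110 (21 bits)


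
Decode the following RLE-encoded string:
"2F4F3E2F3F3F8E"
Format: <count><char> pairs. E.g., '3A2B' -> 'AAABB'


Expanding each <count><char> pair:
  2F -> 'FF'
  4F -> 'FFFF'
  3E -> 'EEE'
  2F -> 'FF'
  3F -> 'FFF'
  3F -> 'FFF'
  8E -> 'EEEEEEEE'

Decoded = FFFFFFEEEFFFFFFFFEEEEEEEE


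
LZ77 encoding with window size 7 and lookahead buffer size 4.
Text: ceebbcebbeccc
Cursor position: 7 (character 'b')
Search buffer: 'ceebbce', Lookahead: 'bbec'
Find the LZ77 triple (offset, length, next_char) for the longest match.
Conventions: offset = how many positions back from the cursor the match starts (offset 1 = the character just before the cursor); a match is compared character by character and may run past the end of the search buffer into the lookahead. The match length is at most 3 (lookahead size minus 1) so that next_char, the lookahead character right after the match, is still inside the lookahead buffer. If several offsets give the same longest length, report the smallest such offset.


Try each offset into the search buffer:
  offset=1 (pos 6, char 'e'): match length 0
  offset=2 (pos 5, char 'c'): match length 0
  offset=3 (pos 4, char 'b'): match length 1
  offset=4 (pos 3, char 'b'): match length 2
  offset=5 (pos 2, char 'e'): match length 0
  offset=6 (pos 1, char 'e'): match length 0
  offset=7 (pos 0, char 'c'): match length 0
Longest match has length 2 at offset 4.
next_char = character at position 7 + 2 = 9 -> 'e'

Best match: offset=4, length=2 (matching 'bb' starting at position 3)
LZ77 triple: (4, 2, 'e')


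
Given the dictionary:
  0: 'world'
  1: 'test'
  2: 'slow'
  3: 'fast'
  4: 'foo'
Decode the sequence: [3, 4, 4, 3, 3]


Look up each index in the dictionary:
  3 -> 'fast'
  4 -> 'foo'
  4 -> 'foo'
  3 -> 'fast'
  3 -> 'fast'

Decoded: "fast foo foo fast fast"


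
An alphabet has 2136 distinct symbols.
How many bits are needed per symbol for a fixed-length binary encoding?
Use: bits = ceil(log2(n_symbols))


log2(2136) = 11.0607
Bracket: 2^11 = 2048 < 2136 <= 2^12 = 4096
So ceil(log2(2136)) = 12

bits = ceil(log2(2136)) = ceil(11.0607) = 12 bits


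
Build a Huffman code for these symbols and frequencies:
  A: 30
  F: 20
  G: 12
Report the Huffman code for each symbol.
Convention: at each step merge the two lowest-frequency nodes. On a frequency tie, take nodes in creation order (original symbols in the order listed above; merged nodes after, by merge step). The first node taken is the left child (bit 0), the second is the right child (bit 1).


Huffman tree construction:
Step 1: Merge G(12) + F(20) = 32
Step 2: Merge A(30) + (G+F)(32) = 62
Read each symbol's code off the tree from the root (left child = 0, right child = 1).

Codes:
  A: 0 (length 1)
  F: 11 (length 2)
  G: 10 (length 2)
Average code length: 94/62 = 1.5161 bits/symbol


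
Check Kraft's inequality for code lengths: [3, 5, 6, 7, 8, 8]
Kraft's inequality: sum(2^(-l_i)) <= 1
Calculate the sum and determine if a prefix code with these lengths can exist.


Sum = 2^(-3) + 2^(-5) + 2^(-6) + 2^(-7) + 2^(-8) + 2^(-8)
    = 0.125 + 0.03125 + 0.015625 + 0.0078125 + 0.00390625 + 0.00390625
    = 48/256 = 0.1875
Since 0.1875 <= 1, Kraft's inequality IS satisfied.
A prefix code with these lengths CAN exist.

Kraft sum = 0.1875. Satisfied.


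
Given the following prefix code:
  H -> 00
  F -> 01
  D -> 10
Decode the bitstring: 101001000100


Decoding step by step:
Bits 10 -> D
Bits 10 -> D
Bits 01 -> F
Bits 00 -> H
Bits 01 -> F
Bits 00 -> H


Decoded message: DDFHFH


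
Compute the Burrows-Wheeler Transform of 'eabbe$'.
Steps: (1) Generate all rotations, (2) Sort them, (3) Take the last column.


Rotations (sorted):
  0: $eabbe -> last char: e
  1: abbe$e -> last char: e
  2: bbe$ea -> last char: a
  3: be$eab -> last char: b
  4: e$eabb -> last char: b
  5: eabbe$ -> last char: $


BWT = eeabb$


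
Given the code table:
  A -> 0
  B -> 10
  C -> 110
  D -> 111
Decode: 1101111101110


Decoding:
110 -> C
111 -> D
110 -> C
111 -> D
0 -> A


Result: CDCDA


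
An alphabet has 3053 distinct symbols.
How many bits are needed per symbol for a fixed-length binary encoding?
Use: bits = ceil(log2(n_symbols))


log2(3053) = 11.576
Bracket: 2^11 = 2048 < 3053 <= 2^12 = 4096
So ceil(log2(3053)) = 12

bits = ceil(log2(3053)) = ceil(11.576) = 12 bits


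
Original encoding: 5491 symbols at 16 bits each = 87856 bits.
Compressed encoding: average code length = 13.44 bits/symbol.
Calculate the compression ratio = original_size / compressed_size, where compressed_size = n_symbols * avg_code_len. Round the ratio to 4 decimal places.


original_size = n_symbols * orig_bits = 5491 * 16 = 87856 bits
compressed_size = n_symbols * avg_code_len = 5491 * 13.44 = 73799.04 bits
ratio = original_size / compressed_size = 87856 / 73799.04 = 1.1905

Compression ratio = 1.1905


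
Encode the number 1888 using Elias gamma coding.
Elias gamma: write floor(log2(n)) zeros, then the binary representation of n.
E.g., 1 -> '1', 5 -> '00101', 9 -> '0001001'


num_bits = floor(log2(1888)) + 1 = 11
leading_zeros = num_bits - 1 = 10
binary(1888) = 11101100000

Elias gamma(1888) = '0000000000' + '11101100000' = 000000000011101100000 (21 bits)


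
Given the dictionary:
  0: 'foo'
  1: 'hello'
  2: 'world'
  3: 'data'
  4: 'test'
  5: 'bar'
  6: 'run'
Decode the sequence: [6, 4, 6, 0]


Look up each index in the dictionary:
  6 -> 'run'
  4 -> 'test'
  6 -> 'run'
  0 -> 'foo'

Decoded: "run test run foo"


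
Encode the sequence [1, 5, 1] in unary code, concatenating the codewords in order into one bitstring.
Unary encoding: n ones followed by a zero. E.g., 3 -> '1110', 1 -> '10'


Encode each number as n ones followed by a terminating 0:
  1 -> 10 (2 bits)
  5 -> 111110 (6 bits)
  1 -> 10 (2 bits)
Total length = 2 + 6 + 2 = 10 bits.

Unary([1, 5, 1]) = 1011111010 (10 bits)


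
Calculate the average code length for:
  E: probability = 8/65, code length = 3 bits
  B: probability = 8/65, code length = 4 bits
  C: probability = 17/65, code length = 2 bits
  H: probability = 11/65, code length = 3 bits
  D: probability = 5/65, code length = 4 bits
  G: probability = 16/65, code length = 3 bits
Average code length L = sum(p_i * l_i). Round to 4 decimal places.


Weighted contributions p_i * l_i:
  E: (8/65) * 3 = 24/65
  B: (8/65) * 4 = 32/65
  C: (17/65) * 2 = 34/65
  H: (11/65) * 3 = 33/65
  D: (5/65) * 4 = 20/65
  G: (16/65) * 3 = 48/65
Sum = (24 + 32 + 34 + 33 + 20 + 48)/65 = 191/65

L = 191/65 = 2.9385 bits/symbol


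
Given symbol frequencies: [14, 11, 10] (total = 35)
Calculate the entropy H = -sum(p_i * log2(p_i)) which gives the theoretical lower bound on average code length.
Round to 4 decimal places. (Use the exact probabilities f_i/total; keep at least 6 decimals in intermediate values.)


Per-symbol terms -p_i * log2(p_i) with p_i = f_i/35:
  p = 14/35 = 0.400000: log2(p) = -1.321928, -p*log2(p) = 0.528771
  p = 11/35 = 0.314286: log2(p) = -1.669851, -p*log2(p) = 0.524810
  p = 10/35 = 0.285714: log2(p) = -1.807355, -p*log2(p) = 0.516387
H = 0.528771 + 0.524810 + 0.516387 = 1.569968

H = 1.57 bits/symbol


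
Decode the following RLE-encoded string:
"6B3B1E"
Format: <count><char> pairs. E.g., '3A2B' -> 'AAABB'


Expanding each <count><char> pair:
  6B -> 'BBBBBB'
  3B -> 'BBB'
  1E -> 'E'

Decoded = BBBBBBBBBE


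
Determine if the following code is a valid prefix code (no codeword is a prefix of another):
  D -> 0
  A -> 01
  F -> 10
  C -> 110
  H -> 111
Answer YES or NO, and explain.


Checking each pair (does one codeword prefix another?):
  D='0' vs A='01': prefix -- VIOLATION

NO -- this is NOT a valid prefix code. D (0) is a prefix of A (01).


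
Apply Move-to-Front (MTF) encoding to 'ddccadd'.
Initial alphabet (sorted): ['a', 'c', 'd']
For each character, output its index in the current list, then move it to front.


MTF encoding:
'd': index 2 in ['a', 'c', 'd'] -> ['d', 'a', 'c']
'd': index 0 in ['d', 'a', 'c'] -> ['d', 'a', 'c']
'c': index 2 in ['d', 'a', 'c'] -> ['c', 'd', 'a']
'c': index 0 in ['c', 'd', 'a'] -> ['c', 'd', 'a']
'a': index 2 in ['c', 'd', 'a'] -> ['a', 'c', 'd']
'd': index 2 in ['a', 'c', 'd'] -> ['d', 'a', 'c']
'd': index 0 in ['d', 'a', 'c'] -> ['d', 'a', 'c']


Output: [2, 0, 2, 0, 2, 2, 0]


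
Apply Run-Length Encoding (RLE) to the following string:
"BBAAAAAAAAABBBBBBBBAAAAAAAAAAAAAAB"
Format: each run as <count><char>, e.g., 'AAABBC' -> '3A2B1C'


Scanning runs left to right:
  i=0: run of 'B' x 2 -> '2B'
  i=2: run of 'A' x 9 -> '9A'
  i=11: run of 'B' x 8 -> '8B'
  i=19: run of 'A' x 14 -> '14A'
  i=33: run of 'B' x 1 -> '1B'

RLE = 2B9A8B14A1B


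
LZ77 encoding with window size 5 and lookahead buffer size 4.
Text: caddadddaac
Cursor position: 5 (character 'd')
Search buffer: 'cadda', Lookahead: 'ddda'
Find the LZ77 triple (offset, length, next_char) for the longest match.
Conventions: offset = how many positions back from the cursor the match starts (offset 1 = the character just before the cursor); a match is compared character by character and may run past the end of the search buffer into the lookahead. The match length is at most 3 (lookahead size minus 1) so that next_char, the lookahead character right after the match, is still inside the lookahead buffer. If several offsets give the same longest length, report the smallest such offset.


Try each offset into the search buffer:
  offset=1 (pos 4, char 'a'): match length 0
  offset=2 (pos 3, char 'd'): match length 1
  offset=3 (pos 2, char 'd'): match length 2
  offset=4 (pos 1, char 'a'): match length 0
  offset=5 (pos 0, char 'c'): match length 0
Longest match has length 2 at offset 3.
next_char = character at position 5 + 2 = 7 -> 'd'

Best match: offset=3, length=2 (matching 'dd' starting at position 2)
LZ77 triple: (3, 2, 'd')


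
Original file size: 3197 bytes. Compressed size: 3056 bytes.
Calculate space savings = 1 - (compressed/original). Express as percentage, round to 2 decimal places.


ratio = compressed/original = 3056/3197 = 0.955896
savings = 1 - ratio = 1 - 0.955896 = 0.044104
as a percentage: 0.044104 * 100 = 4.41%

Space savings = 1 - 3056/3197 = 4.41%


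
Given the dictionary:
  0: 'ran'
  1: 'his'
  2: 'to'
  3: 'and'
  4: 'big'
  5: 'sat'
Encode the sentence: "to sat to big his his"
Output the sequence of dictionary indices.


Look up each word in the dictionary:
  'to' -> 2
  'sat' -> 5
  'to' -> 2
  'big' -> 4
  'his' -> 1
  'his' -> 1

Encoded: [2, 5, 2, 4, 1, 1]


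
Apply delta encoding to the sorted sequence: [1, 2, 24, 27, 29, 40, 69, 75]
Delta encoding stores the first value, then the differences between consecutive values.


First value: 1
Deltas:
  2 - 1 = 1
  24 - 2 = 22
  27 - 24 = 3
  29 - 27 = 2
  40 - 29 = 11
  69 - 40 = 29
  75 - 69 = 6


Delta encoded: [1, 1, 22, 3, 2, 11, 29, 6]


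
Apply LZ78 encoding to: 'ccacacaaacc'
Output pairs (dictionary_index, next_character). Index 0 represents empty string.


LZ78 encoding steps:
Dictionary: {0: ''}
Step 1: w='' (idx 0), next='c' -> output (0, 'c'), add 'c' as idx 1
Step 2: w='c' (idx 1), next='a' -> output (1, 'a'), add 'ca' as idx 2
Step 3: w='ca' (idx 2), next='c' -> output (2, 'c'), add 'cac' as idx 3
Step 4: w='' (idx 0), next='a' -> output (0, 'a'), add 'a' as idx 4
Step 5: w='a' (idx 4), next='a' -> output (4, 'a'), add 'aa' as idx 5
Step 6: w='c' (idx 1), next='c' -> output (1, 'c'), add 'cc' as idx 6


Encoded: [(0, 'c'), (1, 'a'), (2, 'c'), (0, 'a'), (4, 'a'), (1, 'c')]


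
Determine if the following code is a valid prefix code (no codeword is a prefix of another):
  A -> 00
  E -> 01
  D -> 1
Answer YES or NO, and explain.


Checking each pair (does one codeword prefix another?):
  A='00' vs E='01': no prefix
  A='00' vs D='1': no prefix
  E='01' vs A='00': no prefix
  E='01' vs D='1': no prefix
  D='1' vs A='00': no prefix
  D='1' vs E='01': no prefix
No violation found over all pairs.

YES -- this is a valid prefix code. No codeword is a prefix of any other codeword.


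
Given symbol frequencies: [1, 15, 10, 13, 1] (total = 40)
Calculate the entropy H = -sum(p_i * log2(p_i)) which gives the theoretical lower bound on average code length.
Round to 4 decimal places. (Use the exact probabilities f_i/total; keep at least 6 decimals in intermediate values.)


Per-symbol terms -p_i * log2(p_i) with p_i = f_i/40:
  p = 1/40 = 0.025000: log2(p) = -5.321928, -p*log2(p) = 0.133048
  p = 15/40 = 0.375000: log2(p) = -1.415037, -p*log2(p) = 0.530639
  p = 10/40 = 0.250000: log2(p) = -2.000000, -p*log2(p) = 0.500000
  p = 13/40 = 0.325000: log2(p) = -1.621488, -p*log2(p) = 0.526984
  p = 1/40 = 0.025000: log2(p) = -5.321928, -p*log2(p) = 0.133048
H = 0.133048 + 0.530639 + 0.500000 + 0.526984 + 0.133048 = 1.823719

H = 1.8237 bits/symbol


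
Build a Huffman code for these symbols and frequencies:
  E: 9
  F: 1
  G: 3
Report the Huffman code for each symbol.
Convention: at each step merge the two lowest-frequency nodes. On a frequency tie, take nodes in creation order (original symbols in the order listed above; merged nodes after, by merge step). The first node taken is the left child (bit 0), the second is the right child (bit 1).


Huffman tree construction:
Step 1: Merge F(1) + G(3) = 4
Step 2: Merge (F+G)(4) + E(9) = 13
Read each symbol's code off the tree from the root (left child = 0, right child = 1).

Codes:
  E: 1 (length 1)
  F: 00 (length 2)
  G: 01 (length 2)
Average code length: 17/13 = 1.3077 bits/symbol


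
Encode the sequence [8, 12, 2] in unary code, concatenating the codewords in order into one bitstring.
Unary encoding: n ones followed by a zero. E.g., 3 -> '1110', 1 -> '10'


Encode each number as n ones followed by a terminating 0:
  8 -> 111111110 (9 bits)
  12 -> 1111111111110 (13 bits)
  2 -> 110 (3 bits)
Total length = 9 + 13 + 3 = 25 bits.

Unary([8, 12, 2]) = 1111111101111111111110110 (25 bits)


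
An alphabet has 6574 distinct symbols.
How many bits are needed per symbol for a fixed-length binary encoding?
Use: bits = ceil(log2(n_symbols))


log2(6574) = 12.6826
Bracket: 2^12 = 4096 < 6574 <= 2^13 = 8192
So ceil(log2(6574)) = 13

bits = ceil(log2(6574)) = ceil(12.6826) = 13 bits


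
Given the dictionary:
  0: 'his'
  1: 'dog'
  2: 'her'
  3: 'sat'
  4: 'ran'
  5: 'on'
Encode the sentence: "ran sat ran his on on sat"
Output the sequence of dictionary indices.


Look up each word in the dictionary:
  'ran' -> 4
  'sat' -> 3
  'ran' -> 4
  'his' -> 0
  'on' -> 5
  'on' -> 5
  'sat' -> 3

Encoded: [4, 3, 4, 0, 5, 5, 3]


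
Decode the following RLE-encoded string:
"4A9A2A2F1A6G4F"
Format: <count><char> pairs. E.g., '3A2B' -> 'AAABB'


Expanding each <count><char> pair:
  4A -> 'AAAA'
  9A -> 'AAAAAAAAA'
  2A -> 'AA'
  2F -> 'FF'
  1A -> 'A'
  6G -> 'GGGGGG'
  4F -> 'FFFF'

Decoded = AAAAAAAAAAAAAAAFFAGGGGGGFFFF


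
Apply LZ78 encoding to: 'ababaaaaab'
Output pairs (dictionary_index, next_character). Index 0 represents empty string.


LZ78 encoding steps:
Dictionary: {0: ''}
Step 1: w='' (idx 0), next='a' -> output (0, 'a'), add 'a' as idx 1
Step 2: w='' (idx 0), next='b' -> output (0, 'b'), add 'b' as idx 2
Step 3: w='a' (idx 1), next='b' -> output (1, 'b'), add 'ab' as idx 3
Step 4: w='a' (idx 1), next='a' -> output (1, 'a'), add 'aa' as idx 4
Step 5: w='aa' (idx 4), next='a' -> output (4, 'a'), add 'aaa' as idx 5
Step 6: w='b' (idx 2), end of input -> output (2, '')


Encoded: [(0, 'a'), (0, 'b'), (1, 'b'), (1, 'a'), (4, 'a'), (2, '')]


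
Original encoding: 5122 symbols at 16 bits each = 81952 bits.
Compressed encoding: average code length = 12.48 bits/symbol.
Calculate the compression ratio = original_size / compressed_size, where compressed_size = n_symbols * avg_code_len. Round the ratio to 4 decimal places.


original_size = n_symbols * orig_bits = 5122 * 16 = 81952 bits
compressed_size = n_symbols * avg_code_len = 5122 * 12.48 = 63922.56 bits
ratio = original_size / compressed_size = 81952 / 63922.56 = 1.2821

Compression ratio = 1.2821


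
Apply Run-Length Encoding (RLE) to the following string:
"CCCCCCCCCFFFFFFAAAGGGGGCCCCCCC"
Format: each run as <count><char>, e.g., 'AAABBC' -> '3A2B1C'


Scanning runs left to right:
  i=0: run of 'C' x 9 -> '9C'
  i=9: run of 'F' x 6 -> '6F'
  i=15: run of 'A' x 3 -> '3A'
  i=18: run of 'G' x 5 -> '5G'
  i=23: run of 'C' x 7 -> '7C'

RLE = 9C6F3A5G7C


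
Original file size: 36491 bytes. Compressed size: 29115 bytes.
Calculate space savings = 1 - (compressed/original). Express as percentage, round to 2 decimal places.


ratio = compressed/original = 29115/36491 = 0.797868
savings = 1 - ratio = 1 - 0.797868 = 0.202132
as a percentage: 0.202132 * 100 = 20.21%

Space savings = 1 - 29115/36491 = 20.21%


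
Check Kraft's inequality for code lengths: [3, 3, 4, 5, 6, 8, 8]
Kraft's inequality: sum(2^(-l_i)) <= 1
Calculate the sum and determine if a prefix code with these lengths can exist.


Sum = 2^(-3) + 2^(-3) + 2^(-4) + 2^(-5) + 2^(-6) + 2^(-8) + 2^(-8)
    = 0.125 + 0.125 + 0.0625 + 0.03125 + 0.015625 + 0.00390625 + 0.00390625
    = 94/256 = 0.3671875
Since 0.3671875 <= 1, Kraft's inequality IS satisfied.
A prefix code with these lengths CAN exist.

Kraft sum = 0.3671875. Satisfied.


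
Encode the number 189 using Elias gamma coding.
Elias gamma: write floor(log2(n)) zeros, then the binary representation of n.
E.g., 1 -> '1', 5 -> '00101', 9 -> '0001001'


num_bits = floor(log2(189)) + 1 = 8
leading_zeros = num_bits - 1 = 7
binary(189) = 10111101

Elias gamma(189) = '0000000' + '10111101' = 000000010111101 (15 bits)


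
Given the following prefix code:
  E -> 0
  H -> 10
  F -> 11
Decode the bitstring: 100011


Decoding step by step:
Bits 10 -> H
Bits 0 -> E
Bits 0 -> E
Bits 11 -> F


Decoded message: HEEF


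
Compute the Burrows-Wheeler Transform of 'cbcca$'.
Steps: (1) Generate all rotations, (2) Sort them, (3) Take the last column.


Rotations (sorted):
  0: $cbcca -> last char: a
  1: a$cbcc -> last char: c
  2: bcca$c -> last char: c
  3: ca$cbc -> last char: c
  4: cbcca$ -> last char: $
  5: cca$cb -> last char: b


BWT = accc$b


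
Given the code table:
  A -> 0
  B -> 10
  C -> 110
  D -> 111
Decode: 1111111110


Decoding:
111 -> D
111 -> D
111 -> D
0 -> A


Result: DDDA


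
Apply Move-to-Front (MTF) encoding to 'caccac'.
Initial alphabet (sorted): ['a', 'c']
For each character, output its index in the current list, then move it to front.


MTF encoding:
'c': index 1 in ['a', 'c'] -> ['c', 'a']
'a': index 1 in ['c', 'a'] -> ['a', 'c']
'c': index 1 in ['a', 'c'] -> ['c', 'a']
'c': index 0 in ['c', 'a'] -> ['c', 'a']
'a': index 1 in ['c', 'a'] -> ['a', 'c']
'c': index 1 in ['a', 'c'] -> ['c', 'a']


Output: [1, 1, 1, 0, 1, 1]


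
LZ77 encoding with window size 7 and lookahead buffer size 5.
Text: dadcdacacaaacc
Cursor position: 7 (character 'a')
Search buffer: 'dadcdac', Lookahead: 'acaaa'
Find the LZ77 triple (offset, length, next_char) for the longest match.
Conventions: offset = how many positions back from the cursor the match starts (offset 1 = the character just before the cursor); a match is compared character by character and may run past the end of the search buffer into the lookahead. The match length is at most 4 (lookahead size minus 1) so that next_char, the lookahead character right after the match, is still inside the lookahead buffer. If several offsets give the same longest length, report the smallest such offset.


Try each offset into the search buffer:
  offset=1 (pos 6, char 'c'): match length 0
  offset=2 (pos 5, char 'a'): match length 3
  offset=3 (pos 4, char 'd'): match length 0
  offset=4 (pos 3, char 'c'): match length 0
  offset=5 (pos 2, char 'd'): match length 0
  offset=6 (pos 1, char 'a'): match length 1
  offset=7 (pos 0, char 'd'): match length 0
Longest match has length 3 at offset 2.
next_char = character at position 7 + 3 = 10 -> 'a'

Best match: offset=2, length=3 (matching 'aca' starting at position 5)
LZ77 triple: (2, 3, 'a')


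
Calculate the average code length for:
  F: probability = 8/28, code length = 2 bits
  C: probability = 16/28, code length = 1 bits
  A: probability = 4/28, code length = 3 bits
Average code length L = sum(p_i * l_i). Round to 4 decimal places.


Weighted contributions p_i * l_i:
  F: (8/28) * 2 = 16/28
  C: (16/28) * 1 = 16/28
  A: (4/28) * 3 = 12/28
Sum = (16 + 16 + 12)/28 = 44/28

L = 44/28 = 1.5714 bits/symbol


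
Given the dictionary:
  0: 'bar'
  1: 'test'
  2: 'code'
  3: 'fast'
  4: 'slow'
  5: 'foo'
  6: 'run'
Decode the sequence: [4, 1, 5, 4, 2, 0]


Look up each index in the dictionary:
  4 -> 'slow'
  1 -> 'test'
  5 -> 'foo'
  4 -> 'slow'
  2 -> 'code'
  0 -> 'bar'

Decoded: "slow test foo slow code bar"


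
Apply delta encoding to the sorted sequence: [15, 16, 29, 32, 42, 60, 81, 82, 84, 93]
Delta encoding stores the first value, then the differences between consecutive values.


First value: 15
Deltas:
  16 - 15 = 1
  29 - 16 = 13
  32 - 29 = 3
  42 - 32 = 10
  60 - 42 = 18
  81 - 60 = 21
  82 - 81 = 1
  84 - 82 = 2
  93 - 84 = 9


Delta encoded: [15, 1, 13, 3, 10, 18, 21, 1, 2, 9]


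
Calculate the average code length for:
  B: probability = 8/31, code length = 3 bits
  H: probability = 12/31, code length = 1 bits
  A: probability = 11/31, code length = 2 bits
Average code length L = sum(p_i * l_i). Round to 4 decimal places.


Weighted contributions p_i * l_i:
  B: (8/31) * 3 = 24/31
  H: (12/31) * 1 = 12/31
  A: (11/31) * 2 = 22/31
Sum = (24 + 12 + 22)/31 = 58/31

L = 58/31 = 1.8710 bits/symbol


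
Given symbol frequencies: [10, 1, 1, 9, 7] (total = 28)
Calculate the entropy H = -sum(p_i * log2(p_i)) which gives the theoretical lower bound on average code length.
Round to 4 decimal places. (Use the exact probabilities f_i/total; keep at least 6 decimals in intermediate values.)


Per-symbol terms -p_i * log2(p_i) with p_i = f_i/28:
  p = 10/28 = 0.357143: log2(p) = -1.485427, -p*log2(p) = 0.530510
  p = 1/28 = 0.035714: log2(p) = -4.807355, -p*log2(p) = 0.171691
  p = 1/28 = 0.035714: log2(p) = -4.807355, -p*log2(p) = 0.171691
  p = 9/28 = 0.321429: log2(p) = -1.637430, -p*log2(p) = 0.526317
  p = 7/28 = 0.250000: log2(p) = -2.000000, -p*log2(p) = 0.500000
H = 0.530510 + 0.171691 + 0.171691 + 0.526317 + 0.500000 = 1.900209

H = 1.9002 bits/symbol


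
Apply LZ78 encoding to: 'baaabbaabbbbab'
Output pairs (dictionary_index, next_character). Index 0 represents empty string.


LZ78 encoding steps:
Dictionary: {0: ''}
Step 1: w='' (idx 0), next='b' -> output (0, 'b'), add 'b' as idx 1
Step 2: w='' (idx 0), next='a' -> output (0, 'a'), add 'a' as idx 2
Step 3: w='a' (idx 2), next='a' -> output (2, 'a'), add 'aa' as idx 3
Step 4: w='b' (idx 1), next='b' -> output (1, 'b'), add 'bb' as idx 4
Step 5: w='aa' (idx 3), next='b' -> output (3, 'b'), add 'aab' as idx 5
Step 6: w='bb' (idx 4), next='b' -> output (4, 'b'), add 'bbb' as idx 6
Step 7: w='a' (idx 2), next='b' -> output (2, 'b'), add 'ab' as idx 7


Encoded: [(0, 'b'), (0, 'a'), (2, 'a'), (1, 'b'), (3, 'b'), (4, 'b'), (2, 'b')]
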